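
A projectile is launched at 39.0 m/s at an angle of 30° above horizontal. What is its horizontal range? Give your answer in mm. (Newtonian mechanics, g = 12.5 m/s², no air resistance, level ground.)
R = v₀² sin(2θ) / g (with unit conversion) = 105400.0 mm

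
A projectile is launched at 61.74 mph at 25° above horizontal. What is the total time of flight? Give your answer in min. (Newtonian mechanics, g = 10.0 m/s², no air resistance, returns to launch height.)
T = 2v₀sin(θ)/g (with unit conversion) = 0.03888 min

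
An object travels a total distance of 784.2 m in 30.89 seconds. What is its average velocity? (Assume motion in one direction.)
v_avg = Δd / Δt = 784.2 / 30.89 = 25.39 m/s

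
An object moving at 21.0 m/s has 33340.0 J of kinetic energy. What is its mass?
KE = ½mv² → m = 2KE/v² = 2×33340.0/21.0² = 151.2 kg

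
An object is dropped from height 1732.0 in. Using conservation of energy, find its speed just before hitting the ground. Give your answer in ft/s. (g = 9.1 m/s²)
mgh = ½mv² → v = √(2gh) = √(2×9.1×43.99) = 28.3 m/s = 92.83 ft/s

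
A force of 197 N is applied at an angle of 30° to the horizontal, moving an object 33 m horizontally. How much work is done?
W = Fd cosθ = 197×33×cos(30°) = 5630.0 J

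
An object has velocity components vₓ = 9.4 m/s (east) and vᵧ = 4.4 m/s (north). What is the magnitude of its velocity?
|v| = √(vₓ² + vᵧ²) = √(9.4² + 4.4²) = √(107.72) = 10.38 m/s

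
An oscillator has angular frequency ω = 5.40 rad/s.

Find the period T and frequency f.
T = 2π/ω = 2π/5.4 = 1.164 s; f = ω/2π = 0.8594 Hz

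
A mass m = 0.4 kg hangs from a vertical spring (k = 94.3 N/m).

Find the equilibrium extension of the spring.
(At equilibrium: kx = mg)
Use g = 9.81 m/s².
x_eq = mg/k = 0.4×9.81/94.3 = 0.04161 m = 4.161 cm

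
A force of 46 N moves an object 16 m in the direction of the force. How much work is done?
W = Fd = 46×16 = 736.0 J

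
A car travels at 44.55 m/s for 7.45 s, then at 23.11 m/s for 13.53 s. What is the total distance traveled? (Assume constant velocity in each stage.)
d₁ = v₁t₁ = 44.55 × 7.45 = 331.897 m
d₂ = v₂t₂ = 23.11 × 13.53 = 312.678 m
d_total = 331.897 + 312.678 = 644.58 m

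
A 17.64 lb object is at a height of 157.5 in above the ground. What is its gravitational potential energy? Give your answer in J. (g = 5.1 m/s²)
PE = mgh = 8.001 kg × 5.1 m/s² × 4 m = 163.2 J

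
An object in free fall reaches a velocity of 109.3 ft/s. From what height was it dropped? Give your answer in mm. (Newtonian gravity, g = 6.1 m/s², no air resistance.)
h = v²/(2g) (with unit conversion) = 90970.0 mm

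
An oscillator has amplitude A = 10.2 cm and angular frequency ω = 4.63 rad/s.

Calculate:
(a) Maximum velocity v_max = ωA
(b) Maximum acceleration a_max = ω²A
v_max = ωA = 4.63×0.102 = 0.4723 m/s
a_max = ω²A = 4.63²×0.102 = 2.187 m/s²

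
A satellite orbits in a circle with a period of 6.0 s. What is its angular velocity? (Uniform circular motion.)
ω = 2π/T = 2π/6.0 = 1.0472 rad/s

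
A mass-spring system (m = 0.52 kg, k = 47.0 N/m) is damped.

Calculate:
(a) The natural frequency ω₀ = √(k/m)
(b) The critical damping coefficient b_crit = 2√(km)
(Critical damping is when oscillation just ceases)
ω₀ = √(k/m) = √(47.0/0.52) = 9.507 rad/s
b_crit = 2√(km) = 2√(47.0×0.52) = 9.887 kg/s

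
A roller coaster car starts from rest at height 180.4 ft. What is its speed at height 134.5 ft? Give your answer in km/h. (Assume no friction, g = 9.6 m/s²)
mgh₁ = ½mv₂² + mgh₂ → v₂ = √(2g(h₁−h₂)) = √(2×9.6×(54.99−41)) = 16.39 m/s = 59.0 km/h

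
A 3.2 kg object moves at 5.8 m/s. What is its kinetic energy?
KE = ½mv² = ½×3.2×5.8² = 53.824 J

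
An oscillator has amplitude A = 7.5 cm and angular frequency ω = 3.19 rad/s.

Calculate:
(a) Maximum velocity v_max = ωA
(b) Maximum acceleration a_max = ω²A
v_max = ωA = 3.19×0.075 = 0.2393 m/s
a_max = ω²A = 3.19²×0.075 = 0.7632 m/s²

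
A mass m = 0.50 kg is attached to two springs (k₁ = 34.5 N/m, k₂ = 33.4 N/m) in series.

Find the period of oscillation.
k_eq = k₁k₂/(k₁+k₂) = 16.97 N/m
T = 2π√(m/k_eq) = 2π√(0.5/16.97) = 1.078 s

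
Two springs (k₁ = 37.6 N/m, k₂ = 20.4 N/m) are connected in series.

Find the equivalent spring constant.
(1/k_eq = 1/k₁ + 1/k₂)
1/k_eq = 1/37.6 + 1/20.4 = 0.075615; k_eq = 13.22 N/m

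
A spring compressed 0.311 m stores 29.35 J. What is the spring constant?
PE = ½kx² → k = 2PE/x² = 2×29.35/0.311² = 606.9 N/m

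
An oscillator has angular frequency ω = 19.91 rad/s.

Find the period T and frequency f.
T = 2π/ω = 2π/19.91 = 0.3156 s; f = ω/2π = 3.169 Hz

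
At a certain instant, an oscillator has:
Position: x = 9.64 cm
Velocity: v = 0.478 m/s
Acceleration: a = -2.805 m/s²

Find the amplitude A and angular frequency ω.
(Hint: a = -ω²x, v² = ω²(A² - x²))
a = −ω²x → ω = √(|a|/x) = √(2.805/0.0964) = 5.394 rad/s
v² = ω²(A² − x²) → A = √(x² + v²/ω²) = √(0.0964² + 0.478²/5.394²) = 0.1309 m = 13.09 cm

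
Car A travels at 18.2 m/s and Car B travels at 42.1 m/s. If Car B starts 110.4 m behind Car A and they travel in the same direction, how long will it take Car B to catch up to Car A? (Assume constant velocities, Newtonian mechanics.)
Relative speed: v_rel = 42.1 - 18.2 = 23.9 m/s
Time to catch: t = d₀/v_rel = 110.4/23.9 = 4.62 s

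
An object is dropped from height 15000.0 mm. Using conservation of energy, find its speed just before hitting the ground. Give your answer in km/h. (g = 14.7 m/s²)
mgh = ½mv² → v = √(2gh) = √(2×14.7×15) = 21 m/s = 75.6 km/h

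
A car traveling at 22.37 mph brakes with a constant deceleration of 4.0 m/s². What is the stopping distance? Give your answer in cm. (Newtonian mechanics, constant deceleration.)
d = v₀² / (2a) (with unit conversion) = 1250.0 cm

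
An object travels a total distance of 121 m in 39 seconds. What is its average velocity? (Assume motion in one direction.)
v_avg = Δd / Δt = 121 / 39 = 3.1 m/s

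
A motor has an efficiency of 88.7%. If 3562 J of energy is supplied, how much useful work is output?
W_out = η × W_in = 0.887 × 3562 = 3159.5 J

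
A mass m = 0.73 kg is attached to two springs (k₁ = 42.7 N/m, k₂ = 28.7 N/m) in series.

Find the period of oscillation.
k_eq = k₁k₂/(k₁+k₂) = 17.16 N/m
T = 2π√(m/k_eq) = 2π√(0.73/17.16) = 1.296 s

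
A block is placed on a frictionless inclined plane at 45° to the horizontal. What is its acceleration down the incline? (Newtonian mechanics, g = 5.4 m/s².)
a = g sin(θ) = 5.4 × sin(45°) = 5.4 × 0.7071 = 3.82 m/s²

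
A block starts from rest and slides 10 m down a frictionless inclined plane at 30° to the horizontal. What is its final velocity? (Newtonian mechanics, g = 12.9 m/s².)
a = g sin(θ) = 12.9 × sin(30°) = 6.45 m/s²
v = √(2ad) = √(2 × 6.45 × 10) = 11.36 m/s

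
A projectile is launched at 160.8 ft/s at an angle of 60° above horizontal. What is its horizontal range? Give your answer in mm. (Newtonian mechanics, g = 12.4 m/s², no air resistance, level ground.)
R = v₀² sin(2θ) / g (with unit conversion) = 167800.0 mm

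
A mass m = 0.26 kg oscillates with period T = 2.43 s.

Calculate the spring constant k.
T = 2π√(m/k) → k = m(2π/T)² = 0.26×(2π/2.43)² = 1.738 N/m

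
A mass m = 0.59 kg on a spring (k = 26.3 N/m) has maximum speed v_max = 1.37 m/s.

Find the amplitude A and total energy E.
½mv²_max = ½kA² → A = v_max√(m/k) = 1.37×√(0.59/26.3) = 0.2052 m = 20.52 cm
E = ½mv²_max = ½×0.59×1.37² = 0.5537 J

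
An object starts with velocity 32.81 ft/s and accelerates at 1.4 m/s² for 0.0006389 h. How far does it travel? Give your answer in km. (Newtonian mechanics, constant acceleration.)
d = v₀t + ½at² (with unit conversion) = 0.0267 km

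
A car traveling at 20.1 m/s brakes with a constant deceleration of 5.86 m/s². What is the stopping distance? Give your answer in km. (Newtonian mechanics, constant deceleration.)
d = v₀² / (2a) (with unit conversion) = 0.03447 km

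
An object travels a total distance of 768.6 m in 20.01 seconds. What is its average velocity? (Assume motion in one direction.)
v_avg = Δd / Δt = 768.6 / 20.01 = 38.41 m/s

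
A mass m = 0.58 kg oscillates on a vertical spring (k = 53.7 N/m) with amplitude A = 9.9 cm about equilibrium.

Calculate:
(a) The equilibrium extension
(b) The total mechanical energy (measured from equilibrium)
x_eq = mg/k = 0.58×9.81/53.7 = 0.106 m = 10.6 cm
E = ½kA² = ½×53.7×(0.099)² = 0.2632 J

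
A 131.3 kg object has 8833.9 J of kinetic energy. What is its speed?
KE = ½mv² → v = √(2KE/m) = √(2×8833.9/131.3) = 11.6 m/s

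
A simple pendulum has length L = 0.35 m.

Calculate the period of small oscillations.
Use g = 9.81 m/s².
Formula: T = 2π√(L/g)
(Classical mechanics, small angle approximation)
T = 2π√(L/g) = 2π√(0.35/9.81) = 1.187 s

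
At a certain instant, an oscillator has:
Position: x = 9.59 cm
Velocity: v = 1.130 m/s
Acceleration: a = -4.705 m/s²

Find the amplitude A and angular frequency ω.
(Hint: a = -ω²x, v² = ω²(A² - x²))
a = −ω²x → ω = √(|a|/x) = √(4.705/0.0959) = 7.004 rad/s
v² = ω²(A² − x²) → A = √(x² + v²/ω²) = √(0.0959² + 1.13²/7.004²) = 0.1877 m = 18.77 cm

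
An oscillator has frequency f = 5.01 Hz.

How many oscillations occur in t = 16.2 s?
n = f×t = 5.01×16.2 = 81.16 oscillations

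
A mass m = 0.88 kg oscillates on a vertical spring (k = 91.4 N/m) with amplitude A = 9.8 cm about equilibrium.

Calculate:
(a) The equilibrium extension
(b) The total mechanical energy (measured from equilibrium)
x_eq = mg/k = 0.88×9.81/91.4 = 0.09445 m = 9.445 cm
E = ½kA² = ½×91.4×(0.098)² = 0.4389 J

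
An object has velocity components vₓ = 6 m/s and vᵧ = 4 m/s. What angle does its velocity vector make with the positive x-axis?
θ = arctan(vᵧ/vₓ) = arctan(4/6) = 33.69°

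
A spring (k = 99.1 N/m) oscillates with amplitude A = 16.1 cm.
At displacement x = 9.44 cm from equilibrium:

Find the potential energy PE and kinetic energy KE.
E_total = ½kA² = ½×99.1×(0.161)² = 1.284 J
PE = ½kx² = ½×99.1×(0.0944)² = 0.4416 J
KE = E_total − PE = 0.8428 J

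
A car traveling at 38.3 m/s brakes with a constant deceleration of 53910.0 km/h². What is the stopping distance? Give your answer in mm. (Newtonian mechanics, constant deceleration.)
d = v₀² / (2a) (with unit conversion) = 176300.0 mm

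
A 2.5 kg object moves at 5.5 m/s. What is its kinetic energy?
KE = ½mv² = ½×2.5×5.5² = 37.8125 J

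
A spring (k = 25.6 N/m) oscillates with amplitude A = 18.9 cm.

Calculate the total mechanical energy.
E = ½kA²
E = ½kA² = ½×25.6×(0.189)² = 0.4572 J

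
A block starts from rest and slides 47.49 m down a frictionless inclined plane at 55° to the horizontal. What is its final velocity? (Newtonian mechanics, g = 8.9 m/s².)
a = g sin(θ) = 8.9 × sin(55°) = 7.29 m/s²
v = √(2ad) = √(2 × 7.29 × 47.49) = 26.31 m/s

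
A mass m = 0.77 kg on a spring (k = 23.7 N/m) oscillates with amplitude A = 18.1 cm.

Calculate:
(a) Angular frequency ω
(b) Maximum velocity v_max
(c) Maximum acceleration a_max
ω = √(k/m) = √(23.7/0.77) = 5.548 rad/s
v_max = ωA = 5.548×0.181 = 1.004 m/s
a_max = ω²A = 5.548²×0.181 = 5.571 m/s²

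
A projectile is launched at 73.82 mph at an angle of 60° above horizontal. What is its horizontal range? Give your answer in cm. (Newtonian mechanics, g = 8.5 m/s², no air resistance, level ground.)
R = v₀² sin(2θ) / g (with unit conversion) = 11100.0 cm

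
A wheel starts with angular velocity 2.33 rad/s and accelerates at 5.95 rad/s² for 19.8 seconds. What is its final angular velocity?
ω = ω₀ + αt = 2.33 + 5.95 × 19.8 = 120.14 rad/s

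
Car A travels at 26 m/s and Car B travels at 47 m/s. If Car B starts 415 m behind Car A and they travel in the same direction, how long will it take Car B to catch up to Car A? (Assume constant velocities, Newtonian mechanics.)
Relative speed: v_rel = 47 - 26 = 21 m/s
Time to catch: t = d₀/v_rel = 415/21 = 19.76 s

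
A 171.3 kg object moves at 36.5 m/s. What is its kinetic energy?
KE = ½mv² = ½×171.3×36.5² = 114107.2 J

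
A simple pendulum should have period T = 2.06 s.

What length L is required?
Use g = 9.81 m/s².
T = 2π√(L/g) → L = g(T/2π)² = 9.81×(2.06/2π)² = 1.054 m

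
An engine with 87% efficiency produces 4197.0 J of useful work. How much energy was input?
W_in = W_out/η = 4197.0/0.87 = 4824.1 J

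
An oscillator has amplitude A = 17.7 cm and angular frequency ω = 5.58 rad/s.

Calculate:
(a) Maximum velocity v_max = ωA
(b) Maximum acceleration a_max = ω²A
v_max = ωA = 5.58×0.177 = 0.9877 m/s
a_max = ω²A = 5.58²×0.177 = 5.511 m/s²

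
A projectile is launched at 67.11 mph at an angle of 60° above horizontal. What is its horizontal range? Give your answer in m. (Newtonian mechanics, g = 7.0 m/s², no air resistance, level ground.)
R = v₀² sin(2θ) / g (with unit conversion) = 111.4 m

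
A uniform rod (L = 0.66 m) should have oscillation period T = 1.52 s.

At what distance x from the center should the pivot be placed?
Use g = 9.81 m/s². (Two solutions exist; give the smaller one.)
T = 2π√((L²/12 + x²)/(gx)). Let c = T²g/(4π²) = 0.5741.
x² − cx + L²/12 = 0 → x = (c − √(c² − L²/3))/2 = 0.07234 m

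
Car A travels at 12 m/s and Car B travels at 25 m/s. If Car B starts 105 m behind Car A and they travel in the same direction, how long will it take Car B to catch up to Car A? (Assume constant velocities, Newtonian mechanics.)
Relative speed: v_rel = 25 - 12 = 13 m/s
Time to catch: t = d₀/v_rel = 105/13 = 8.08 s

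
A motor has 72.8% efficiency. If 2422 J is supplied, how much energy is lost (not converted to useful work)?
W_out = η × W_in = 0.728×2422 = 1763.2 J
W_lost = W_in − W_out = 2422 − 1763.2 = 658.78 J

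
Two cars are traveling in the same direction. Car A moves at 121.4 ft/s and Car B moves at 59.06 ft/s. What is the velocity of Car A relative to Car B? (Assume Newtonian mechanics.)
v_rel = v_A - v_B = 121.4 - 59.06 = 62.34 ft/s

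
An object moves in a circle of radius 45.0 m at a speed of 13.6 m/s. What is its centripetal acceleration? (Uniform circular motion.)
a_c = v²/r = 13.6²/45.0 = 184.96/45.0 = 4.11 m/s²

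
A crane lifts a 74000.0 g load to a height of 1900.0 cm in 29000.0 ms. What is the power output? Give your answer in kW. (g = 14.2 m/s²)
W = mgh = 74×14.2×19 = 1.997e+04 J
P = W/t = 1.997e+04/29 = 688.5 W = 0.6885 kW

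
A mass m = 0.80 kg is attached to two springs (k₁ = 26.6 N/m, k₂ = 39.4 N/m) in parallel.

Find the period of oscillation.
k_eq = k₁+k₂ = 66 N/m
T = 2π√(m/k_eq) = 2π√(0.8/66) = 0.6918 s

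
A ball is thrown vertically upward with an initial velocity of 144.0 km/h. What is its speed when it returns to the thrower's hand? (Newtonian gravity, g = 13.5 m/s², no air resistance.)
By conservation of energy, the ball returns at the same speed = 144.0 km/h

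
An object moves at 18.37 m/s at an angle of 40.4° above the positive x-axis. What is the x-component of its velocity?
vₓ = v cos(θ) = 18.37 × cos(40.4°) = 13.99 m/s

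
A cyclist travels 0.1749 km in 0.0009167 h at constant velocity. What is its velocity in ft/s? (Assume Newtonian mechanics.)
v = d/t (with unit conversion) = 173.9 ft/s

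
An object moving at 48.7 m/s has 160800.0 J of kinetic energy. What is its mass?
KE = ½mv² → m = 2KE/v² = 2×160800.0/48.7² = 135.6 kg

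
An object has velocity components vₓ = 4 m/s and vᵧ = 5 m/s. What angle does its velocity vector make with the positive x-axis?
θ = arctan(vᵧ/vₓ) = arctan(5/4) = 51.34°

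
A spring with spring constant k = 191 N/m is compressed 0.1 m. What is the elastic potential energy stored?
PE = ½kx² = ½×191×0.1² = 0.955 J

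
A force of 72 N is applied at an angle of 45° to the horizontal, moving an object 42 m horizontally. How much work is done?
W = Fd cosθ = 72×42×cos(45°) = 2138.3 J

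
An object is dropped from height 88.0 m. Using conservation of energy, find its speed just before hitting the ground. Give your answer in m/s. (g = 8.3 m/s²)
mgh = ½mv² → v = √(2gh) = √(2×8.3×88) = 38.22 m/s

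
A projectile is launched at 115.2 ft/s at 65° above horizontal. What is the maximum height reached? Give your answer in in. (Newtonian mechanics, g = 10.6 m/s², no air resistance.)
H = v₀²sin²(θ)/(2g) (with unit conversion) = 1881.0 in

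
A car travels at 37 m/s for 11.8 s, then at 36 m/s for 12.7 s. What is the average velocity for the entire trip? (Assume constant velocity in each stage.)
d₁ = v₁t₁ = 37 × 11.8 = 436.6 m
d₂ = v₂t₂ = 36 × 12.7 = 457.2 m
d_total = 893.8 m, t_total = 24.5 s
v_avg = d_total/t_total = 893.8/24.5 = 36.48 m/s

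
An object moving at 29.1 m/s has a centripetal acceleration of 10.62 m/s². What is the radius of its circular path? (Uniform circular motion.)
r = v²/a_c = 29.1²/10.62 = 79.74 m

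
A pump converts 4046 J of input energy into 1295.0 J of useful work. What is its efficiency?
η = W_out/W_in = 1295.0/4046 = 0.3201 = 32.01%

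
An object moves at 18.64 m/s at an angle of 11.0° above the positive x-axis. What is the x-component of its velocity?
vₓ = v cos(θ) = 18.64 × cos(11.0°) = 18.3 m/s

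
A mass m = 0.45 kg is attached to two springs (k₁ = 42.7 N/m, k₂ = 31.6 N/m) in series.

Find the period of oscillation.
k_eq = k₁k₂/(k₁+k₂) = 18.16 N/m
T = 2π√(m/k_eq) = 2π√(0.45/18.16) = 0.9891 s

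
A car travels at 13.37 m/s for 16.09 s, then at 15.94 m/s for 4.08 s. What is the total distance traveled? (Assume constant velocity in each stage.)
d₁ = v₁t₁ = 13.37 × 16.09 = 215.123 m
d₂ = v₂t₂ = 15.94 × 4.08 = 65.0352 m
d_total = 215.123 + 65.0352 = 280.16 m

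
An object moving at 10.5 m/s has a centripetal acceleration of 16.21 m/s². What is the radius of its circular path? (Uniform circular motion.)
r = v²/a_c = 10.5²/16.21 = 6.8 m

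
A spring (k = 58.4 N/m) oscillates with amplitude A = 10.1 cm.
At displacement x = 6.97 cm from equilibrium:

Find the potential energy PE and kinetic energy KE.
E_total = ½kA² = ½×58.4×(0.101)² = 0.2979 J
PE = ½kx² = ½×58.4×(0.0697)² = 0.1419 J
KE = E_total − PE = 0.156 J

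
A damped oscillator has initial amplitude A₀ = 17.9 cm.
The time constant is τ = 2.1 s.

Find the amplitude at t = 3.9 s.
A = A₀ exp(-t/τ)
A = A₀ exp(−t/τ) = 17.9×exp(−3.9/2.1) = 2.795 cm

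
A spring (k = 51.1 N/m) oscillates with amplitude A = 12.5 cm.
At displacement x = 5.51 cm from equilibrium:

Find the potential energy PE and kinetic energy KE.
E_total = ½kA² = ½×51.1×(0.125)² = 0.3992 J
PE = ½kx² = ½×51.1×(0.0551)² = 0.07757 J
KE = E_total − PE = 0.3216 J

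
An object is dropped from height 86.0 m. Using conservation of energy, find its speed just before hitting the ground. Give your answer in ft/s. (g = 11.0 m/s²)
mgh = ½mv² → v = √(2gh) = √(2×11.0×86) = 43.5 m/s = 142.7 ft/s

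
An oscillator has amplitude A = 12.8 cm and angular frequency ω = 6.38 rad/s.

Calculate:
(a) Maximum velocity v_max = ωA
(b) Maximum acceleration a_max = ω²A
v_max = ωA = 6.38×0.128 = 0.8166 m/s
a_max = ω²A = 6.38²×0.128 = 5.21 m/s²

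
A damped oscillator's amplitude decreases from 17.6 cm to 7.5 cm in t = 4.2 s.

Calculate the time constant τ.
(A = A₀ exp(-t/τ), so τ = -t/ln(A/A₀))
A/A₀ = 7.5/17.6 = 0.4261; ln(A/A₀) = -0.853
τ = −t/ln(A/A₀) = −4.2/-0.853 = 4.924 s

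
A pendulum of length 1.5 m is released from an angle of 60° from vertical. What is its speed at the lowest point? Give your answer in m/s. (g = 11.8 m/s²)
h = L(1 − cosθ) = 1.5×(1 − cos60°) = 0.75 m
v = √(2gh) = √(2×11.8×0.75) = 4.207 m/s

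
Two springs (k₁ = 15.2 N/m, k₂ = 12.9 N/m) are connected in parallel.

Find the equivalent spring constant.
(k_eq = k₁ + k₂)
k_eq = k₁ + k₂ = 15.2 + 12.9 = 28.1 N/m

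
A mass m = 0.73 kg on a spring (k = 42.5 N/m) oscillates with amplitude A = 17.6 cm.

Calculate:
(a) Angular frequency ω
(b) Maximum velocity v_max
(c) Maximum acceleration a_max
ω = √(k/m) = √(42.5/0.73) = 7.63 rad/s
v_max = ωA = 7.63×0.176 = 1.343 m/s
a_max = ω²A = 7.63²×0.176 = 10.25 m/s²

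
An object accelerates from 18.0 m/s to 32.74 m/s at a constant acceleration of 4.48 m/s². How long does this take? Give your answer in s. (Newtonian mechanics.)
t = (v - v₀)/a = 3.29 s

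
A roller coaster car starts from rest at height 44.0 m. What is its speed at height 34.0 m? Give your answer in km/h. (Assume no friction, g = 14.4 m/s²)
mgh₁ = ½mv₂² + mgh₂ → v₂ = √(2g(h₁−h₂)) = √(2×14.4×(44−34)) = 16.97 m/s = 61.09 km/h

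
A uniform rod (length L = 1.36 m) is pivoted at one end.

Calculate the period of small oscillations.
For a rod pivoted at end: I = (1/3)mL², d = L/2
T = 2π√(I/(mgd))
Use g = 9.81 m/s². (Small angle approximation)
I/m = (1/3)L² = 0.6165 m²; d = L/2 = 0.68 m
T = 2π√(I/(mgd)) = 2π√(0.6165/(9.81×0.68)) = 1.91 s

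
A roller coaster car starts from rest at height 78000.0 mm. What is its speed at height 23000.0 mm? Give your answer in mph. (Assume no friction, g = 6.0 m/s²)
mgh₁ = ½mv₂² + mgh₂ → v₂ = √(2g(h₁−h₂)) = √(2×6.0×(78−23)) = 25.69 m/s = 57.47 mph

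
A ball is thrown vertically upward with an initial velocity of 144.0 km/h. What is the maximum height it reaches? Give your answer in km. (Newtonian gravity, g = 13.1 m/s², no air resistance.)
h_max = v₀²/(2g) (with unit conversion) = 0.06107 km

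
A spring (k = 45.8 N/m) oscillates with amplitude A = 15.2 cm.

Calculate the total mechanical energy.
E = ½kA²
E = ½kA² = ½×45.8×(0.152)² = 0.5291 J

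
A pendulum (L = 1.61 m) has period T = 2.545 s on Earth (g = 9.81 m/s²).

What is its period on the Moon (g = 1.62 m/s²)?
T = 2π√(L/g), so T_moon/T_earth = √(g_earth/g_moon)
T_moon = 2π√(1.61/1.62) = 6.264 s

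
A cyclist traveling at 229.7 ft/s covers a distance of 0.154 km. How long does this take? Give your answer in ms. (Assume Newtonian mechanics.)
t = d/v (with unit conversion) = 2200.0 ms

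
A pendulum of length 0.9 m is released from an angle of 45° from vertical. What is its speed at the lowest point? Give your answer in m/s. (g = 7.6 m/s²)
h = L(1 − cosθ) = 0.9×(1 − cos45°) = 0.2636 m
v = √(2gh) = √(2×7.6×0.2636) = 2.002 m/s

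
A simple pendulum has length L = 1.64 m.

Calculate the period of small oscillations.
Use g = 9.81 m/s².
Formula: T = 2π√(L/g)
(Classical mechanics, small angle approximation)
T = 2π√(L/g) = 2π√(1.64/9.81) = 2.569 s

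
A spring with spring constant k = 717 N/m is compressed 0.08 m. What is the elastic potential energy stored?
PE = ½kx² = ½×717×0.08² = 2.294 J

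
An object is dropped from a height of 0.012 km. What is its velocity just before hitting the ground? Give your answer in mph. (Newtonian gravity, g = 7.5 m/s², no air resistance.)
v = √(2gh) (with unit conversion) = 30.01 mph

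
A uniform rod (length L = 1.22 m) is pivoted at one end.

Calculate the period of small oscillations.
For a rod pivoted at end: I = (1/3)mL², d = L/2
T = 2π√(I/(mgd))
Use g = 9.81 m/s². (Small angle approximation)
I/m = (1/3)L² = 0.4961 m²; d = L/2 = 0.61 m
T = 2π√(I/(mgd)) = 2π√(0.4961/(9.81×0.61)) = 1.809 s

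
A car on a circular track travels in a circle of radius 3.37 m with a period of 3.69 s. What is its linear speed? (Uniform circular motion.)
v = 2πr/T = 2π×3.37/3.69 = 5.74 m/s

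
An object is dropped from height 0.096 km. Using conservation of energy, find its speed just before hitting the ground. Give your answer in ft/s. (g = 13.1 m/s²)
mgh = ½mv² → v = √(2gh) = √(2×13.1×96) = 50.15 m/s = 164.5 ft/s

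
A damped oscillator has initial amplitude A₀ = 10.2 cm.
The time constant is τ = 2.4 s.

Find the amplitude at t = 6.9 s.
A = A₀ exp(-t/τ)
A = A₀ exp(−t/τ) = 10.2×exp(−6.9/2.4) = 0.5754 cm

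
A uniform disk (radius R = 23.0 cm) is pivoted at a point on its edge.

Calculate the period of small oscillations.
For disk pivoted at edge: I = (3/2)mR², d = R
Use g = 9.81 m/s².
I/m = (3/2)R² = 0.07935 m²; d = R = 0.23 m
T = 2π√((3/2)R²/(gR)) = 2π√(3R/(2g)) = 1.178 s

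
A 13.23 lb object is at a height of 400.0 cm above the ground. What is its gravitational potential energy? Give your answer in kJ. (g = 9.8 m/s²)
PE = mgh = 6.001 kg × 9.8 m/s² × 4 m = 235.2 J = 0.2352 kJ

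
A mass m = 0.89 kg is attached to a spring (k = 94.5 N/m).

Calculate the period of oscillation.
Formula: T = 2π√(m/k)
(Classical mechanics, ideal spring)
T = 2π√(m/k) = 2π√(0.89/94.5) = 0.6098 s; f = 1/T = 1.64 Hz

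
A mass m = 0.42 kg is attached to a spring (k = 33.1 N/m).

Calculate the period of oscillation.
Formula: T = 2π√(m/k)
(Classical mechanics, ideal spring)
T = 2π√(m/k) = 2π√(0.42/33.1) = 0.7078 s; f = 1/T = 1.413 Hz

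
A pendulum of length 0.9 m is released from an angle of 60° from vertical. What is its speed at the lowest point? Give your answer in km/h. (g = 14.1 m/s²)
h = L(1 − cosθ) = 0.9×(1 − cos60°) = 0.45 m
v = √(2gh) = √(2×14.1×0.45) = 3.562 m/s = 12.82 km/h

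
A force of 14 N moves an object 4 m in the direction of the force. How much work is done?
W = Fd = 14×4 = 56.0 J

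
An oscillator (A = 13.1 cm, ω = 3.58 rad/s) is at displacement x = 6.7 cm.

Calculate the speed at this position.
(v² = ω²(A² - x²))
v = ω√(A² − x²) = 3.58×√(0.131² − 0.067²) = 0.403 m/s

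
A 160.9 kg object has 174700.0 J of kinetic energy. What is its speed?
KE = ½mv² → v = √(2KE/m) = √(2×174700.0/160.9) = 46.6 m/s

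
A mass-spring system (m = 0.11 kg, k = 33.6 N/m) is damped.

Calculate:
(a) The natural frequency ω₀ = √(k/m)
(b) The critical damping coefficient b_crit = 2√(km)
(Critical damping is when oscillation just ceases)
ω₀ = √(k/m) = √(33.6/0.11) = 17.48 rad/s
b_crit = 2√(km) = 2√(33.6×0.11) = 3.845 kg/s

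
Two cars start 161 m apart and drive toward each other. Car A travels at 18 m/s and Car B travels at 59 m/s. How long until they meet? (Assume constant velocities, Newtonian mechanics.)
Combined speed: v_combined = 18 + 59 = 77 m/s
Time to meet: t = d/77 = 161/77 = 2.09 s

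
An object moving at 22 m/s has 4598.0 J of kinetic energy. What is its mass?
KE = ½mv² → m = 2KE/v² = 2×4598.0/22² = 19.0 kg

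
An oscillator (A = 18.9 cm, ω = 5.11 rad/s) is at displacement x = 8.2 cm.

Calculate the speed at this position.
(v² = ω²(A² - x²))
v = ω√(A² − x²) = 5.11×√(0.189² − 0.082²) = 0.8702 m/s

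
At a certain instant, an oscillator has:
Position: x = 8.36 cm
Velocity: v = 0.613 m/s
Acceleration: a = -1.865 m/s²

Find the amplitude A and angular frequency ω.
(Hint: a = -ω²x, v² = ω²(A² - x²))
a = −ω²x → ω = √(|a|/x) = √(1.865/0.0836) = 4.723 rad/s
v² = ω²(A² − x²) → A = √(x² + v²/ω²) = √(0.0836² + 0.613²/4.723²) = 0.1544 m = 15.44 cm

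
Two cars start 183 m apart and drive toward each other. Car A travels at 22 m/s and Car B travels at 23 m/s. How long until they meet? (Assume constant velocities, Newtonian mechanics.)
Combined speed: v_combined = 22 + 23 = 45 m/s
Time to meet: t = d/45 = 183/45 = 4.07 s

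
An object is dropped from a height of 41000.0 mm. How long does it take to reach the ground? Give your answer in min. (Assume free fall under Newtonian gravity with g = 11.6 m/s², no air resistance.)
t = √(2h/g) (with unit conversion) = 0.04431 min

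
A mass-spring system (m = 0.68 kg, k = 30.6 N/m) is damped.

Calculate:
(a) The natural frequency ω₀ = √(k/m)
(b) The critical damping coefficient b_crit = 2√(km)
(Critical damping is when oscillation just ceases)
ω₀ = √(k/m) = √(30.6/0.68) = 6.708 rad/s
b_crit = 2√(km) = 2√(30.6×0.68) = 9.123 kg/s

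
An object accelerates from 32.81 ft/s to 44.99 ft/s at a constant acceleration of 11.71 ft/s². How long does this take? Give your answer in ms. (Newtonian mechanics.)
t = (v - v₀)/a (with unit conversion) = 1040.0 ms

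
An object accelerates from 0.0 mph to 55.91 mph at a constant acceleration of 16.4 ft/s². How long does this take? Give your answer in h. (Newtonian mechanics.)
t = (v - v₀)/a (with unit conversion) = 0.001389 h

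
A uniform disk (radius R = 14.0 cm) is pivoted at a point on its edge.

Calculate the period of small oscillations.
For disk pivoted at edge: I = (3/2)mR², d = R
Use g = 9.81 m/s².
I/m = (3/2)R² = 0.0294 m²; d = R = 0.14 m
T = 2π√((3/2)R²/(gR)) = 2π√(3R/(2g)) = 0.9193 s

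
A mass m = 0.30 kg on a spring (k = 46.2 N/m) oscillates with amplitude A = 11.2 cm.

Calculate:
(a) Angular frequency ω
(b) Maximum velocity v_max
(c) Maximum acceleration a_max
ω = √(k/m) = √(46.2/0.3) = 12.41 rad/s
v_max = ωA = 12.41×0.112 = 1.39 m/s
a_max = ω²A = 12.41²×0.112 = 17.25 m/s²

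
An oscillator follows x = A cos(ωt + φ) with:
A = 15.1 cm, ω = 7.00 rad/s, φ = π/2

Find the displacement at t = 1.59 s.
x = A cos(ωt + φ) = 15.1×cos(7.0×1.59 + π/2) = 14.96 cm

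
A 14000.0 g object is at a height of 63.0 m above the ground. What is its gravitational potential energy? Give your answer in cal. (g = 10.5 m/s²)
PE = mgh = 14 kg × 10.5 m/s² × 63 m = 9261 J = 2213.0 cal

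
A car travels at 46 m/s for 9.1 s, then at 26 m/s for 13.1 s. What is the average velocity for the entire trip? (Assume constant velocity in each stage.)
d₁ = v₁t₁ = 46 × 9.1 = 418.6 m
d₂ = v₂t₂ = 26 × 13.1 = 340.6 m
d_total = 759.2 m, t_total = 22.2 s
v_avg = d_total/t_total = 759.2/22.2 = 34.2 m/s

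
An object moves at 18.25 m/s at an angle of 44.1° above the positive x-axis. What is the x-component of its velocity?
vₓ = v cos(θ) = 18.25 × cos(44.1°) = 13.11 m/s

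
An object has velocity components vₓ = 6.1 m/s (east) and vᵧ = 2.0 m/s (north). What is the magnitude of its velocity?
|v| = √(vₓ² + vᵧ²) = √(6.1² + 2.0²) = √(41.21) = 6.42 m/s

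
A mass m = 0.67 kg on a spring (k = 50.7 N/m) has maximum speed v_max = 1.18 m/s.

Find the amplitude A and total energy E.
½mv²_max = ½kA² → A = v_max√(m/k) = 1.18×√(0.67/50.7) = 0.1356 m = 13.56 cm
E = ½mv²_max = ½×0.67×1.18² = 0.4665 J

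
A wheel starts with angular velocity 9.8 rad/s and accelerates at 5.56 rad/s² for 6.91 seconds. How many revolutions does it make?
θ = ω₀t + ½αt² = 9.8×6.91 + ½×5.56×6.91² = 200.46 rad
Revolutions = θ/(2π) = 200.46/(2π) = 31.9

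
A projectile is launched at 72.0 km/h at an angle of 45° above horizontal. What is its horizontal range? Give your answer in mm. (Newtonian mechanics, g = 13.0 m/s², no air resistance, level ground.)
R = v₀² sin(2θ) / g (with unit conversion) = 30770.0 mm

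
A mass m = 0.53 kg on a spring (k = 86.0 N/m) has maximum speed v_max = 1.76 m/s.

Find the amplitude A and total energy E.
½mv²_max = ½kA² → A = v_max√(m/k) = 1.76×√(0.53/86.0) = 0.1382 m = 13.82 cm
E = ½mv²_max = ½×0.53×1.76² = 0.8209 J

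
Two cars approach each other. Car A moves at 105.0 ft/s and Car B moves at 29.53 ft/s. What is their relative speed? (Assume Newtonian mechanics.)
v_rel = v_A + v_B = 105.0 + 29.53 = 134.5 ft/s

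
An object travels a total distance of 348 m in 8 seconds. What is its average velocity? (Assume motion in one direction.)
v_avg = Δd / Δt = 348 / 8 = 43.5 m/s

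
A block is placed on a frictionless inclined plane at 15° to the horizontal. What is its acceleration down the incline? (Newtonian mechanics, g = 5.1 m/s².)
a = g sin(θ) = 5.1 × sin(15°) = 5.1 × 0.2588 = 1.32 m/s²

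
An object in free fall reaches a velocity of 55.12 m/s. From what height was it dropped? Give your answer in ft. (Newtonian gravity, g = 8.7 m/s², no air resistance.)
h = v²/(2g) (with unit conversion) = 572.9 ft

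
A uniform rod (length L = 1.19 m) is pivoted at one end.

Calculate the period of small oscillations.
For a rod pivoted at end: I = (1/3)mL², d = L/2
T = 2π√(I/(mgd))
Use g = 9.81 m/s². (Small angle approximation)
I/m = (1/3)L² = 0.472 m²; d = L/2 = 0.595 m
T = 2π√(I/(mgd)) = 2π√(0.472/(9.81×0.595)) = 1.787 s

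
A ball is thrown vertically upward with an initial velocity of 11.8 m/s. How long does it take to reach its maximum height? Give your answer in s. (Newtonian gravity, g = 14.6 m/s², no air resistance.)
t_up = v₀/g = 0.8082 s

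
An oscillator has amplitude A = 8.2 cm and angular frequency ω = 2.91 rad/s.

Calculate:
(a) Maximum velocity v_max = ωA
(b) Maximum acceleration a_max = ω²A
v_max = ωA = 2.91×0.082 = 0.2386 m/s
a_max = ω²A = 2.91²×0.082 = 0.6944 m/s²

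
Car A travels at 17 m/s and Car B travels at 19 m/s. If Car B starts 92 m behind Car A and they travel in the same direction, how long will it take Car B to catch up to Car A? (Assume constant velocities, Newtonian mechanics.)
Relative speed: v_rel = 19 - 17 = 2 m/s
Time to catch: t = d₀/v_rel = 92/2 = 46.0 s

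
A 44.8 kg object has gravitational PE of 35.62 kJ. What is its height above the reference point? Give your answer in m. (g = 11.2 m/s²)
PE = mgh → h = PE/(mg) = 3.562e+04 J / (44.8 kg × 11.2 m/s²) = 70.99 m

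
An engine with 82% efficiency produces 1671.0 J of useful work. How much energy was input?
W_in = W_out/η = 1671.0/0.82 = 2037.8 J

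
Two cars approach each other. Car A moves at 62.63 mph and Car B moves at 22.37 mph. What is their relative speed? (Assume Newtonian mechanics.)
v_rel = v_A + v_B = 62.63 + 22.37 = 85.0 mph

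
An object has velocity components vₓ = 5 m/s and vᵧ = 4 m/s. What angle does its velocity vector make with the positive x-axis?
θ = arctan(vᵧ/vₓ) = arctan(4/5) = 38.66°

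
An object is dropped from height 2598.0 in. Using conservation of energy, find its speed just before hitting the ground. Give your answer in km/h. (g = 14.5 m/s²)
mgh = ½mv² → v = √(2gh) = √(2×14.5×65.99) = 43.75 m/s = 157.5 km/h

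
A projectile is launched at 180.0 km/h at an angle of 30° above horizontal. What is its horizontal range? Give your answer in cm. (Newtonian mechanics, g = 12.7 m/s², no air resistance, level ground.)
R = v₀² sin(2θ) / g (with unit conversion) = 17050.0 cm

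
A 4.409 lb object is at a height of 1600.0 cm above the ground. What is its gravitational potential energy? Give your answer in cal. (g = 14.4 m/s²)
PE = mgh = 2 kg × 14.4 m/s² × 16 m = 460.8 J = 110.1 cal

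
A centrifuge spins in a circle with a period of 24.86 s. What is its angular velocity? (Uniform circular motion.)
ω = 2π/T = 2π/24.86 = 0.2527 rad/s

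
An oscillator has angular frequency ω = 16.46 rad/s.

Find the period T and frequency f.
T = 2π/ω = 2π/16.46 = 0.3817 s; f = ω/2π = 2.62 Hz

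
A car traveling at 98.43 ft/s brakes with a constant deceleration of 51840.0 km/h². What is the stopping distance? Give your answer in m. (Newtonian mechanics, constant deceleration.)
d = v₀² / (2a) (with unit conversion) = 112.5 m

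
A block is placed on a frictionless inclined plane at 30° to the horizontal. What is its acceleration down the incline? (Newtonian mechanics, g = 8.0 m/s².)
a = g sin(θ) = 8.0 × sin(30°) = 8.0 × 0.5 = 4.0 m/s²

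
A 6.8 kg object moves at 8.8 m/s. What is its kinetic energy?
KE = ½mv² = ½×6.8×8.8² = 263.296 J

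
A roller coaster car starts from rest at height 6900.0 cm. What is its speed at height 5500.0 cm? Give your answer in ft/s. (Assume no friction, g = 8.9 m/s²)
mgh₁ = ½mv₂² + mgh₂ → v₂ = √(2g(h₁−h₂)) = √(2×8.9×(69−55)) = 15.79 m/s = 51.79 ft/s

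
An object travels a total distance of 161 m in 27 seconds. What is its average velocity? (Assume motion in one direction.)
v_avg = Δd / Δt = 161 / 27 = 5.96 m/s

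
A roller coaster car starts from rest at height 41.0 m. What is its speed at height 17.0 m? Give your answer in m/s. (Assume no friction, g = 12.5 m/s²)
mgh₁ = ½mv₂² + mgh₂ → v₂ = √(2g(h₁−h₂)) = √(2×12.5×(41−17)) = 24.49 m/s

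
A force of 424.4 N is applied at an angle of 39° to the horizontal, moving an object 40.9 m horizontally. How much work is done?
W = Fd cosθ = 424.4×40.9×cos(39°) = 13490.0 J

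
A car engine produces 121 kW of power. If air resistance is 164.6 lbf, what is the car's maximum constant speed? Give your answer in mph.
P = Fv → v = P/F = 121000 W / 732.2 N = 165.3 m/s = 369.7 mph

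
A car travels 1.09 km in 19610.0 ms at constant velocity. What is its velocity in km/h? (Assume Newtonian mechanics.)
v = d/t (with unit conversion) = 200.1 km/h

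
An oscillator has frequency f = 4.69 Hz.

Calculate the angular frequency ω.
ω = 2πf = 2π×4.69 = 29.47 rad/s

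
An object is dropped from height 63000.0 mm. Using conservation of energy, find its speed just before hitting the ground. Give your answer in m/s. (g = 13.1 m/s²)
mgh = ½mv² → v = √(2gh) = √(2×13.1×63) = 40.63 m/s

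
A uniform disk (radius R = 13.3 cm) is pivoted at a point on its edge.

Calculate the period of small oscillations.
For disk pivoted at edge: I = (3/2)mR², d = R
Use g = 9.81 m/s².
I/m = (3/2)R² = 0.02653 m²; d = R = 0.133 m
T = 2π√((3/2)R²/(gR)) = 2π√(3R/(2g)) = 0.896 s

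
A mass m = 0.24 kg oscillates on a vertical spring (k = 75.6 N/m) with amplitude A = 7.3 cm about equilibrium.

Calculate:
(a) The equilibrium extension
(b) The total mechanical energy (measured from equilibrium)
x_eq = mg/k = 0.24×9.81/75.6 = 0.03114 m = 3.114 cm
E = ½kA² = ½×75.6×(0.073)² = 0.2014 J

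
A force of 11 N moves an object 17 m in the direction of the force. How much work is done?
W = Fd = 11×17 = 187.0 J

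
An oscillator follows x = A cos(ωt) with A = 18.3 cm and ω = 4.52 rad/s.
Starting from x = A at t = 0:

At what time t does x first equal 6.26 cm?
cos(ωt) = x/A = 6.26/18.3 = 0.3421
ωt = arccos(0.3421) = 1.222 rad
t = 1.222/4.52 = 0.2703 s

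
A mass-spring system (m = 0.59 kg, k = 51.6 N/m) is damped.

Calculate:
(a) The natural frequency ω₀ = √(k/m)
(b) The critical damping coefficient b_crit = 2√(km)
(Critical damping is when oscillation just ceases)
ω₀ = √(k/m) = √(51.6/0.59) = 9.352 rad/s
b_crit = 2√(km) = 2√(51.6×0.59) = 11.04 kg/s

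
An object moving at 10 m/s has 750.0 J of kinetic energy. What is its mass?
KE = ½mv² → m = 2KE/v² = 2×750.0/10² = 15.0 kg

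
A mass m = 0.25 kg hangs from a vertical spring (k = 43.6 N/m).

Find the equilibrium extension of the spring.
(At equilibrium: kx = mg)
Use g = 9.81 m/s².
x_eq = mg/k = 0.25×9.81/43.6 = 0.05625 m = 5.625 cm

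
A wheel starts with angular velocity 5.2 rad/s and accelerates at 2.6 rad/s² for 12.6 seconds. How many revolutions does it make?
θ = ω₀t + ½αt² = 5.2×12.6 + ½×2.6×12.6² = 271.91 rad
Revolutions = θ/(2π) = 271.91/(2π) = 43.28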